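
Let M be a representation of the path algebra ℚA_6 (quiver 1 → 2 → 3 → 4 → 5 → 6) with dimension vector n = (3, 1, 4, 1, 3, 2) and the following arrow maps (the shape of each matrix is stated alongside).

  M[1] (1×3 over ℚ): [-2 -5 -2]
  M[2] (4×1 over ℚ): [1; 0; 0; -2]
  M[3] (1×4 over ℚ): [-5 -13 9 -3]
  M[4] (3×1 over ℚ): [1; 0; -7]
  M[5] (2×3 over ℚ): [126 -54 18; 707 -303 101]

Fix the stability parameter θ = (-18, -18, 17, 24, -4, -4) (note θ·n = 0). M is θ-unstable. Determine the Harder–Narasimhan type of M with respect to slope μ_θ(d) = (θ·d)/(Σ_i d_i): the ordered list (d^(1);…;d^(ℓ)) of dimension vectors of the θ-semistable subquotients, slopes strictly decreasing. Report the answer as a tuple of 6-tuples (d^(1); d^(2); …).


Via rank(M_{q-1}∘⋯∘M_p): M ≅ I[1,1]^2, I[1,5], I[3,3]^3, I[5,5], I[5,6], I[6,6].
μ_θ-semistable layers: μ^(1)=17; μ^(2)=37/3; μ^(3)=-4; μ^(4)=-18

((0, 0, 3, 0, 0, 0); (0, 0, 1, 1, 1, 0); (0, 0, 0, 0, 2, 2); (3, 1, 0, 0, 0, 0))


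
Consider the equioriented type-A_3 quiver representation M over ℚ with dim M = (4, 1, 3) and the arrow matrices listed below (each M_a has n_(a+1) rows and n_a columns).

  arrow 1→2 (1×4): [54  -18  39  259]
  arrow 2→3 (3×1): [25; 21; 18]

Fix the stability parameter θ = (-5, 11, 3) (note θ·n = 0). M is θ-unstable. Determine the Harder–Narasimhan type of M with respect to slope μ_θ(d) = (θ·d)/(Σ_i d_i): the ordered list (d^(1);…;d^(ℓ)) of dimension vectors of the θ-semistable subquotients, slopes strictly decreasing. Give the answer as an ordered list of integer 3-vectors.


Via rank(M_{q-1}∘⋯∘M_p): M ≅ I[1,1]^3, I[1,3], I[3,3]^2.
μ_θ-semistable layers: μ^(1)=7; μ^(2)=3; μ^(3)=-5

((0, 1, 1); (0, 0, 2); (4, 0, 0))


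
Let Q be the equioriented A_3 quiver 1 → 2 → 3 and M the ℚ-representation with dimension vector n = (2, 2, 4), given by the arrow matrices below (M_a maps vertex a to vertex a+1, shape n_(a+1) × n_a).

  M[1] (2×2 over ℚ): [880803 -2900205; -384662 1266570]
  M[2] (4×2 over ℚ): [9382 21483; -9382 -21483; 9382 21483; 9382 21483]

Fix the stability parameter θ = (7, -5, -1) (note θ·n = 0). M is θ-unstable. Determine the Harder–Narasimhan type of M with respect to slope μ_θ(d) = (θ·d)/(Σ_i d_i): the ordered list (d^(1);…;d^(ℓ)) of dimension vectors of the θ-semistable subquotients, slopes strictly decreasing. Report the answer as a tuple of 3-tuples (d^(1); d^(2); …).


Barcode: M ≅ I[1,1], I[1,2], I[2,3], I[3,3]^3. HN layers by μ_θ (4 steps, strictly decreasing):
  μ^(1)=7; μ^(2)=1; μ^(3)=-1; μ^(4)=-5

((1, 0, 0); (1, 1, 0); (0, 0, 4); (0, 1, 0))


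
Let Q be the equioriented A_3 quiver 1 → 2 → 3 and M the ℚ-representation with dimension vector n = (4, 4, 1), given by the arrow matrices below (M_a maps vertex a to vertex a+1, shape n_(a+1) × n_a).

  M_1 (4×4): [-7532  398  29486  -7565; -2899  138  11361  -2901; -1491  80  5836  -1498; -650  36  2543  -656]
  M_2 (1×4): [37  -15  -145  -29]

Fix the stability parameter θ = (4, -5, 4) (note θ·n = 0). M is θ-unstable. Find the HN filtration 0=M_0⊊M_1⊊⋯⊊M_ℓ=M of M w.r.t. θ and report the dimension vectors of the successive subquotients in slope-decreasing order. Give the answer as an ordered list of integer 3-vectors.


Interval decomposition of M: I[1,2]^3, I[1,3].
HN type (ℓ=2): μ^(1)=4; μ^(2)=-1/2

((0, 0, 1); (4, 4, 0))


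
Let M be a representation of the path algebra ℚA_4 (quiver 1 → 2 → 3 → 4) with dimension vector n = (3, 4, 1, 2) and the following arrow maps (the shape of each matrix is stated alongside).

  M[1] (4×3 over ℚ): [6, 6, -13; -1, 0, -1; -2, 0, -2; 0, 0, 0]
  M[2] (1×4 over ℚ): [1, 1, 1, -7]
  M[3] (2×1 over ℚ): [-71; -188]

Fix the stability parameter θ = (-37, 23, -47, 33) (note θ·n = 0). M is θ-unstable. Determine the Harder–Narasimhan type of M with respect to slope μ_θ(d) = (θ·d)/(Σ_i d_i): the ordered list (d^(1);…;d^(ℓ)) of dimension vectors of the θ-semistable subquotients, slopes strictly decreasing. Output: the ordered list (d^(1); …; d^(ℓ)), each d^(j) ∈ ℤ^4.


Via rank(M_{q-1}∘⋯∘M_p): M ≅ I[1,1], I[1,2], I[1,4], I[2,2]^2, I[4,4].
μ_θ-semistable layers: μ^(1)=33; μ^(2)=23; μ^(3)=-12; μ^(4)=-37

((0, 0, 0, 2); (0, 3, 0, 0); (0, 1, 1, 0); (3, 0, 0, 0))


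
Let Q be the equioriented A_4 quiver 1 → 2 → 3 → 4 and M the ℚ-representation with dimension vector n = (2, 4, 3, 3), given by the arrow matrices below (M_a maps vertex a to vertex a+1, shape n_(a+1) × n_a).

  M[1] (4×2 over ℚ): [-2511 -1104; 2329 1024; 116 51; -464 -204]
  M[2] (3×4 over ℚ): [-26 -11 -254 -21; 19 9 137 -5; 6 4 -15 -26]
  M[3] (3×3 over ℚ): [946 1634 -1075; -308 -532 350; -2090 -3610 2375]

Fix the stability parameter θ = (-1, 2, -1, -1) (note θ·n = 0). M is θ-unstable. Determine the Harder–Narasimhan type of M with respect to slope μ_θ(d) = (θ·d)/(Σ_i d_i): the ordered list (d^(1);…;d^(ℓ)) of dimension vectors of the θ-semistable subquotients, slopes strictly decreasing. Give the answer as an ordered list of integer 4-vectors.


Interval decomposition of M: I[1,3], I[1,4], I[2,2], I[2,3], I[4,4]^2.
HN type (ℓ=4): μ^(1)=2; μ^(2)=1/2; μ^(3)=0; μ^(4)=-1

((0, 1, 0, 0); (0, 2, 2, 0); (0, 1, 1, 1); (2, 0, 0, 2))


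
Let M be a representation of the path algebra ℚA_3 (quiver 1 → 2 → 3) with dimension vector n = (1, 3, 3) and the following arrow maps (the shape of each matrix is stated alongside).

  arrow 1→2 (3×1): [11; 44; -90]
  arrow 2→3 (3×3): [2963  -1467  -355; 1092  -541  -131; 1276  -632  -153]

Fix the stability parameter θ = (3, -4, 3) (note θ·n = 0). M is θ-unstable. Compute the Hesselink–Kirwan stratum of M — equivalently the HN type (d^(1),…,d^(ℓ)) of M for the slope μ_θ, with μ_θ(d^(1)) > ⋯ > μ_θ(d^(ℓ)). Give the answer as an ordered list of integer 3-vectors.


Via rank(M_{q-1}∘⋯∘M_p): M ≅ I[1,3], I[2,3]^2.
μ_θ-semistable layers: μ^(1)=3; μ^(2)=-1/2; μ^(3)=-4

((0, 0, 3); (1, 1, 0); (0, 2, 0))


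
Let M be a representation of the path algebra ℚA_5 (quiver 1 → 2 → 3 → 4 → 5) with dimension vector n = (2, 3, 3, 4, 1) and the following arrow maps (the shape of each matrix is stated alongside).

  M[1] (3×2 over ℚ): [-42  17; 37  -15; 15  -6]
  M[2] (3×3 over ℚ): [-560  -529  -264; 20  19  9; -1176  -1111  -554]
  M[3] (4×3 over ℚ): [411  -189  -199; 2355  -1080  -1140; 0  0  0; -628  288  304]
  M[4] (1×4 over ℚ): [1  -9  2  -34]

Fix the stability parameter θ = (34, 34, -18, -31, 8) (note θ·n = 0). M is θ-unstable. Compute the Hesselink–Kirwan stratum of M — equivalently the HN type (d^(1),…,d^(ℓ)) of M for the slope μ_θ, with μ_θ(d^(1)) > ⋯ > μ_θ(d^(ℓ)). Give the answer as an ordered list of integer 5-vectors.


Barcode: M ≅ I[1,4], I[1,5], I[2,2], I[3,3], I[4,4]^2. HN layers by μ_θ (5 steps, strictly decreasing):
  μ^(1)=34; μ^(2)=8; μ^(3)=19/4; μ^(4)=-18; μ^(5)=-31

((0, 1, 0, 0, 0); (0, 0, 0, 0, 1); (2, 2, 2, 2, 0); (0, 0, 1, 0, 0); (0, 0, 0, 2, 0))


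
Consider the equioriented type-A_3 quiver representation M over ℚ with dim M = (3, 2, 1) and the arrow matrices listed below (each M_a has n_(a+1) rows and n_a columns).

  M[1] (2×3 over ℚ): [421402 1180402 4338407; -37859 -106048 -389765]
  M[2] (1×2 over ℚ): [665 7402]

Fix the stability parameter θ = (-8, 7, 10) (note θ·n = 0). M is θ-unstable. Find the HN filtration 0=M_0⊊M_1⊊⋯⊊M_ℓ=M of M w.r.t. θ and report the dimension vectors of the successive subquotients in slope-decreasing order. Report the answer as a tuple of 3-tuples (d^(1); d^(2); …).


Via rank(M_{q-1}∘⋯∘M_p): M ≅ I[1,1], I[1,2], I[1,3].
μ_θ-semistable layers: μ^(1)=10; μ^(2)=7; μ^(3)=-8

((0, 0, 1); (0, 2, 0); (3, 0, 0))


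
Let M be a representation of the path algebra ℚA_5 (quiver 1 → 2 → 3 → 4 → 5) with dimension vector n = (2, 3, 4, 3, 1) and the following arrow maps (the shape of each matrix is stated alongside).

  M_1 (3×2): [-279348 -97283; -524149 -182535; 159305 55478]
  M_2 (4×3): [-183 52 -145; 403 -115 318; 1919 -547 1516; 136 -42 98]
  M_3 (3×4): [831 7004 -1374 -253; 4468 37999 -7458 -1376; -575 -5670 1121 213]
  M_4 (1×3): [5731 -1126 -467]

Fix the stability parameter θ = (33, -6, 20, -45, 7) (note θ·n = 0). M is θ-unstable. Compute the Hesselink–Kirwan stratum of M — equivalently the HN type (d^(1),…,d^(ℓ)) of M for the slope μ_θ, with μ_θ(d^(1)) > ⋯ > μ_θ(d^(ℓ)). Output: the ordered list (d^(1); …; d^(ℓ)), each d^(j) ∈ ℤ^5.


Via rank(M_{q-1}∘⋯∘M_p): M ≅ I[1,4], I[1,5], I[2,4], I[3,3].
μ_θ-semistable layers: μ^(1)=20; μ^(2)=7; μ^(3)=1/2; μ^(4)=-31/3

((0, 0, 1, 0, 0); (0, 0, 0, 0, 1); (2, 2, 2, 2, 0); (0, 1, 1, 1, 0))


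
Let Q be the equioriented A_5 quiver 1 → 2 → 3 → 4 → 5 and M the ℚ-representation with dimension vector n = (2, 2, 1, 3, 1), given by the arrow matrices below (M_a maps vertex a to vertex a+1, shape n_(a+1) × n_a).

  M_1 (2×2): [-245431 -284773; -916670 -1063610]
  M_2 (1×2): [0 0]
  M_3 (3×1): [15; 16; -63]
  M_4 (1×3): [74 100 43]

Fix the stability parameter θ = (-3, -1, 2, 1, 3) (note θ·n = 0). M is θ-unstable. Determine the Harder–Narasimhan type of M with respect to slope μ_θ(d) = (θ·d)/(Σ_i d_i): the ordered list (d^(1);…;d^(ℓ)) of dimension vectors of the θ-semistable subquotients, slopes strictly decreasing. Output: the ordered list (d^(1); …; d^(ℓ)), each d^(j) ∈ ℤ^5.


Barcode: M ≅ I[1,1], I[1,2], I[2,2], I[3,5], I[4,4]^2. HN layers by μ_θ (5 steps, strictly decreasing):
  μ^(1)=3; μ^(2)=3/2; μ^(3)=1; μ^(4)=-1; μ^(5)=-3

((0, 0, 0, 0, 1); (0, 0, 1, 1, 0); (0, 0, 0, 2, 0); (0, 2, 0, 0, 0); (2, 0, 0, 0, 0))


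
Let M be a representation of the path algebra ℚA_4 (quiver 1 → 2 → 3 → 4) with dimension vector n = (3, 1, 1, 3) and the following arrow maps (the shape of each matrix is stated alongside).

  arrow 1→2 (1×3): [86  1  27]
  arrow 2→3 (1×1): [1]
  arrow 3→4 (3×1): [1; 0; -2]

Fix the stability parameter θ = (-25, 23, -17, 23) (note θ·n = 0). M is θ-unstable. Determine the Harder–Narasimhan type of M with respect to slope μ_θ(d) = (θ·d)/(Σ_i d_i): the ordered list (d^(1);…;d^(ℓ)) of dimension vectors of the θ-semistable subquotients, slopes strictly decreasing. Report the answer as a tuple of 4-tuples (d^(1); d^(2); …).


Via rank(M_{q-1}∘⋯∘M_p): M ≅ I[1,1]^2, I[1,4], I[4,4]^2.
μ_θ-semistable layers: μ^(1)=23; μ^(2)=3; μ^(3)=-25

((0, 0, 0, 3); (0, 1, 1, 0); (3, 0, 0, 0))


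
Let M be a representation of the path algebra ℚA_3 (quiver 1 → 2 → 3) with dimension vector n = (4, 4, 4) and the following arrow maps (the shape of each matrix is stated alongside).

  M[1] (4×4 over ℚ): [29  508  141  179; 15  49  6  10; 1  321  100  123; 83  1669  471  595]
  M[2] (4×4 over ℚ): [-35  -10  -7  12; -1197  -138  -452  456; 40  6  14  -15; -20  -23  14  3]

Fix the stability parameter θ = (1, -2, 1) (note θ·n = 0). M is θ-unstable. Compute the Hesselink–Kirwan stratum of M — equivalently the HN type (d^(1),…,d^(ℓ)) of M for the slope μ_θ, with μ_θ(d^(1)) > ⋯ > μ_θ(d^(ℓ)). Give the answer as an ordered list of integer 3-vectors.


Barcode: M ≅ I[1,3]^4. HN layers by μ_θ (2 steps, strictly decreasing):
  μ^(1)=1; μ^(2)=-1/2

((0, 0, 4); (4, 4, 0))


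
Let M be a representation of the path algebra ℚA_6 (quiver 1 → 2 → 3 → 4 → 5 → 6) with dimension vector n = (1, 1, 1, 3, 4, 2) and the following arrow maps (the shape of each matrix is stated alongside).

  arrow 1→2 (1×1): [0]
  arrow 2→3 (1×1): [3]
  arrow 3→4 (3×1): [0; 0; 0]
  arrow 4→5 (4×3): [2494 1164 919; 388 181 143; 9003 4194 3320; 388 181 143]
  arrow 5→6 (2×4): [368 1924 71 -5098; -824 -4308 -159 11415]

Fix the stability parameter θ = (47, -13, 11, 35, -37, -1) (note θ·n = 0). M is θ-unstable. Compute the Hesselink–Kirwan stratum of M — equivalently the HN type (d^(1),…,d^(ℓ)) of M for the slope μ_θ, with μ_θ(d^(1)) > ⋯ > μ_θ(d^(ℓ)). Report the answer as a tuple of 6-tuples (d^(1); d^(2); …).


Via rank(M_{q-1}∘⋯∘M_p): M ≅ I[1,1], I[2,3], I[4,5], I[4,6]^2, I[5,5].
μ_θ-semistable layers: μ^(1)=47; μ^(2)=11; μ^(3)=-1; μ^(4)=-13; μ^(5)=-37

((1, 0, 0, 0, 0, 0); (0, 0, 1, 0, 0, 0); (0, 0, 0, 3, 3, 2); (0, 1, 0, 0, 0, 0); (0, 0, 0, 0, 1, 0))


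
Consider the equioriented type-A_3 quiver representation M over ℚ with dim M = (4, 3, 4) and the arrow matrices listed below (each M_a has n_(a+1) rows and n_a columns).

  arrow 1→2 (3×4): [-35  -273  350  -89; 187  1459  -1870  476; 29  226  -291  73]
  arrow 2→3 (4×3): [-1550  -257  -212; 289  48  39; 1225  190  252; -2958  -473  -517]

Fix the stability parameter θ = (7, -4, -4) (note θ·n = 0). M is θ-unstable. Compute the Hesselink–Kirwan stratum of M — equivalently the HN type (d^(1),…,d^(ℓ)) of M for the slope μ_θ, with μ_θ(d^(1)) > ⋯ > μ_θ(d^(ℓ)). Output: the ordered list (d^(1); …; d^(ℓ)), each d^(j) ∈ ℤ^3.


Barcode: M ≅ I[1,1], I[1,3]^3, I[3,3]. HN layers by μ_θ (3 steps, strictly decreasing):
  μ^(1)=7; μ^(2)=-1/3; μ^(3)=-4

((1, 0, 0); (3, 3, 3); (0, 0, 1))


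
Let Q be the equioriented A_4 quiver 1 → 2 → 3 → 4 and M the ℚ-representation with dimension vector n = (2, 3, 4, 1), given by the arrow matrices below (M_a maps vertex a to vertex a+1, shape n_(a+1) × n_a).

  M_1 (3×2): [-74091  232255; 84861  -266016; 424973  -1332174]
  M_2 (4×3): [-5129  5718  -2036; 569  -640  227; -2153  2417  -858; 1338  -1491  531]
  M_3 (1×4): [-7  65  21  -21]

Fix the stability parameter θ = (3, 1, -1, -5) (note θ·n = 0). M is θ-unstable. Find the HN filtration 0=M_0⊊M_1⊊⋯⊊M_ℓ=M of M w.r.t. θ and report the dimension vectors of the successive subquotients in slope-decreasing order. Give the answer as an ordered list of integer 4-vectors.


Barcode: M ≅ I[1,3], I[1,4], I[2,3], I[3,3]. HN layers by μ_θ (4 steps, strictly decreasing):
  μ^(1)=1; μ^(2)=0; μ^(3)=-1/2; μ^(4)=-1

((1, 1, 1, 0); (0, 1, 1, 0); (1, 1, 1, 1); (0, 0, 1, 0))


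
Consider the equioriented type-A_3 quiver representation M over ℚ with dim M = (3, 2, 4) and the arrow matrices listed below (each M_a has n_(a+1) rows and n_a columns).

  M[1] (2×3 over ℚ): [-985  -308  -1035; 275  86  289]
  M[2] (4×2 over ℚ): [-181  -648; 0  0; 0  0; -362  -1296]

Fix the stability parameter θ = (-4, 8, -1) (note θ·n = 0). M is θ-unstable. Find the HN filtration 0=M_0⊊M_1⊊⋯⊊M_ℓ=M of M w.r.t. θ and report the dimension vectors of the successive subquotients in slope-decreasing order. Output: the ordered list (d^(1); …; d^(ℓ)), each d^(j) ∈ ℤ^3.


Barcode: M ≅ I[1,1], I[1,2], I[1,3], I[3,3]^3. HN layers by μ_θ (4 steps, strictly decreasing):
  μ^(1)=8; μ^(2)=7/2; μ^(3)=-1; μ^(4)=-4

((0, 1, 0); (0, 1, 1); (0, 0, 3); (3, 0, 0))


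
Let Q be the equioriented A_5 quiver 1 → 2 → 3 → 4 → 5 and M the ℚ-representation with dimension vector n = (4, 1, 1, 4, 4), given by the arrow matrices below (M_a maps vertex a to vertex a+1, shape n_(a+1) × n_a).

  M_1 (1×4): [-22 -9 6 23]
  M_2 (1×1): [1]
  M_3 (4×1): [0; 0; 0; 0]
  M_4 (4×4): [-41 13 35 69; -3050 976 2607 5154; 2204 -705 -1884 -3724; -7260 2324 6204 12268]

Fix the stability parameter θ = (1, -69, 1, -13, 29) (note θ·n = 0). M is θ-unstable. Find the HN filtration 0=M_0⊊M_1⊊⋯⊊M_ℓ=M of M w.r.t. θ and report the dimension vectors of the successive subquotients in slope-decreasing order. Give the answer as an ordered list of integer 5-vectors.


Via rank(M_{q-1}∘⋯∘M_p): M ≅ I[1,1]^3, I[1,3], I[4,4], I[4,5]^3, I[5,5].
μ_θ-semistable layers: μ^(1)=29; μ^(2)=1; μ^(3)=-13; μ^(4)=-34

((0, 0, 0, 0, 4); (3, 0, 1, 0, 0); (0, 0, 0, 4, 0); (1, 1, 0, 0, 0))


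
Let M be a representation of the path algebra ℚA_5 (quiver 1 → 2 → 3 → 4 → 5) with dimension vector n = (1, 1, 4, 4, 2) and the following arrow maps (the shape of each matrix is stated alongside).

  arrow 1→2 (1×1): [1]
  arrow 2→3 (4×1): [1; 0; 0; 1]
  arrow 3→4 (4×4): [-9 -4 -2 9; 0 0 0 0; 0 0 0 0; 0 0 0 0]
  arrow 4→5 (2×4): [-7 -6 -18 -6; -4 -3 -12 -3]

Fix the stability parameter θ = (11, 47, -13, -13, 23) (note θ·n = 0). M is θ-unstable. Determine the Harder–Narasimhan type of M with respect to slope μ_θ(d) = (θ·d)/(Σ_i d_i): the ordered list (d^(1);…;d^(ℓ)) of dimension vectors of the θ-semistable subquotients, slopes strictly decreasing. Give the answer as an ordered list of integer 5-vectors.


Interval decomposition of M: I[1,3], I[3,3]^2, I[3,5], I[4,4]^2, I[4,5].
HN type (ℓ=4): μ^(1)=23; μ^(2)=17; μ^(3)=11; μ^(4)=-13

((0, 0, 0, 0, 2); (0, 1, 1, 0, 0); (1, 0, 0, 0, 0); (0, 0, 3, 4, 0))


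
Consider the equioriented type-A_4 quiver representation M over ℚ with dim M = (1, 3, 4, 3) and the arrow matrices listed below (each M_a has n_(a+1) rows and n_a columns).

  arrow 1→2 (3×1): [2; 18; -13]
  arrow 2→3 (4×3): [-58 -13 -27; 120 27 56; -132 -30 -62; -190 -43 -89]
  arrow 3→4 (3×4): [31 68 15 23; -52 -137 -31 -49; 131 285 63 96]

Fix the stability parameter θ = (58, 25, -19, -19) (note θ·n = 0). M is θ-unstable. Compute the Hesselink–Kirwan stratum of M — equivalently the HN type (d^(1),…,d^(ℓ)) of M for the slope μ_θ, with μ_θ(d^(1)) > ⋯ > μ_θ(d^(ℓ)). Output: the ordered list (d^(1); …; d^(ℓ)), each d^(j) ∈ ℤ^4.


Interval decomposition of M: I[1,4], I[2,2], I[2,4], I[3,3], I[3,4].
HN type (ℓ=4): μ^(1)=25; μ^(2)=45/4; μ^(3)=-13/3; μ^(4)=-19

((0, 1, 0, 0); (1, 1, 1, 1); (0, 1, 1, 1); (0, 0, 2, 1))


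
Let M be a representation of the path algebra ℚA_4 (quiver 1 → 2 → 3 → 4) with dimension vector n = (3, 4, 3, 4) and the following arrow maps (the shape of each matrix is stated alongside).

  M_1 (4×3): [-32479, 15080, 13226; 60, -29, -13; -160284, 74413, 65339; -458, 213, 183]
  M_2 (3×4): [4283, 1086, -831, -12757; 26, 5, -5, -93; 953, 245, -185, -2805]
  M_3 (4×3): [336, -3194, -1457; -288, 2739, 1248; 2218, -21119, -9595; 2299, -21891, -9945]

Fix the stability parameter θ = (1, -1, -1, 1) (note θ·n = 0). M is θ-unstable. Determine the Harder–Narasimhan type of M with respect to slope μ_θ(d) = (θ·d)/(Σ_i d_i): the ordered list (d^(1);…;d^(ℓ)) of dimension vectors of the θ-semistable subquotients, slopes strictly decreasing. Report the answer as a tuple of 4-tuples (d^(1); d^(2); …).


Via rank(M_{q-1}∘⋯∘M_p): M ≅ I[1,4]^3, I[2,2], I[4,4].
μ_θ-semistable layers: μ^(1)=1; μ^(2)=-1/3; μ^(3)=-1

((0, 0, 0, 4); (3, 3, 3, 0); (0, 1, 0, 0))


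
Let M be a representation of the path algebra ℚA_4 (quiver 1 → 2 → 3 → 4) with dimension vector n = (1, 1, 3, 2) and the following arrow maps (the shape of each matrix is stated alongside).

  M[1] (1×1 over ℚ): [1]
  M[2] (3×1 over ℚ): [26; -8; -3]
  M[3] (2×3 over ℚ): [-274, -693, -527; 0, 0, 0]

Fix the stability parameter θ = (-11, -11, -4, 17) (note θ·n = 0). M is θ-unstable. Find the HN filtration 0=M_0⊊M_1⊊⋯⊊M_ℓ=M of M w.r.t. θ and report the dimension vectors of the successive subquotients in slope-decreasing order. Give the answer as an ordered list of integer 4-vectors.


Interval decomposition of M: I[1,4], I[3,3]^2, I[4,4].
HN type (ℓ=3): μ^(1)=17; μ^(2)=-4; μ^(3)=-11

((0, 0, 0, 2); (0, 0, 3, 0); (1, 1, 0, 0))


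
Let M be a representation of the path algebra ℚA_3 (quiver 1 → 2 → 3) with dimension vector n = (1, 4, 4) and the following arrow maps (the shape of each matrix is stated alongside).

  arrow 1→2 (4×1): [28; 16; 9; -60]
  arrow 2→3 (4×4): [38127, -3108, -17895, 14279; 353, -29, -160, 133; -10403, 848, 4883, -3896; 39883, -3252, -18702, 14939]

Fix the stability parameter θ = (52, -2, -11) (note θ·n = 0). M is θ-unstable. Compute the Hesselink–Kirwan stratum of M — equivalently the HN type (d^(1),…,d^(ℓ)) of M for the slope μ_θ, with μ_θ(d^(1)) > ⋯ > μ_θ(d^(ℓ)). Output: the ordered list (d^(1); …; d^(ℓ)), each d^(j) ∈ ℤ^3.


Interval decomposition of M: I[1,3], I[2,3]^3.
HN type (ℓ=2): μ^(1)=13; μ^(2)=-13/2

((1, 1, 1); (0, 3, 3))


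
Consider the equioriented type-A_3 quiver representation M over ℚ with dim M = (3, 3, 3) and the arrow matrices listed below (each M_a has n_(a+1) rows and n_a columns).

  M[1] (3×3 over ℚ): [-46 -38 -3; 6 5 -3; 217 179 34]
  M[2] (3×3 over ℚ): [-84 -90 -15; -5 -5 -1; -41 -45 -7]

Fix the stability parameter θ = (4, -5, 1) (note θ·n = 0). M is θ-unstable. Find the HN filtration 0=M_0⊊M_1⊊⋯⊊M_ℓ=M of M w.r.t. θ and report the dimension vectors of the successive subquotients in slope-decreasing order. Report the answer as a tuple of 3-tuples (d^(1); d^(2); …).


Via rank(M_{q-1}∘⋯∘M_p): M ≅ I[1,2], I[1,3]^2, I[3,3].
μ_θ-semistable layers: μ^(1)=1; μ^(2)=-1/2

((0, 0, 3); (3, 3, 0))


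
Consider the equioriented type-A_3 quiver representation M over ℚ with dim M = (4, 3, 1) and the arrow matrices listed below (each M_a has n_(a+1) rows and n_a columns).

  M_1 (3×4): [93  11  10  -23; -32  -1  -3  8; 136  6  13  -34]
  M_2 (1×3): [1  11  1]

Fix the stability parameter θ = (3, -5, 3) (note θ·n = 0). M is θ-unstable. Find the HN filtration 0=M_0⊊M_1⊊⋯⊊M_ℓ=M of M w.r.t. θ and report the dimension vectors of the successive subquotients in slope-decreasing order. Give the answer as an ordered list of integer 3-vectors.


Barcode: M ≅ I[1,1], I[1,2]^2, I[1,3]. HN layers by μ_θ (2 steps, strictly decreasing):
  μ^(1)=3; μ^(2)=-1

((1, 0, 1); (3, 3, 0))


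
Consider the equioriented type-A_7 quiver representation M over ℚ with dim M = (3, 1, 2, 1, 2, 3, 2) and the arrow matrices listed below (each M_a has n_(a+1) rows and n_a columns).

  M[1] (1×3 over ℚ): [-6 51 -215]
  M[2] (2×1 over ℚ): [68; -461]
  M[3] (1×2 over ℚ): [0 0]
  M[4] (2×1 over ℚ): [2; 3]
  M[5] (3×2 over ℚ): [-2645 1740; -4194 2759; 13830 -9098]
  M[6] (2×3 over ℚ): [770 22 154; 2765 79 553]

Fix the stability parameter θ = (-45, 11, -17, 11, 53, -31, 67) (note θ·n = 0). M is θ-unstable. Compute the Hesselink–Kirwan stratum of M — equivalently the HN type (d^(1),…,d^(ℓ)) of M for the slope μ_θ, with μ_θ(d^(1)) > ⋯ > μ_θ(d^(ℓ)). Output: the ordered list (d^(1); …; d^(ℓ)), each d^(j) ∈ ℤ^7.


Via rank(M_{q-1}∘⋯∘M_p): M ≅ I[1,1]^2, I[1,3], I[3,3], I[4,7], I[5,6], I[6,6], I[7,7].
μ_θ-semistable layers: μ^(1)=67; μ^(2)=11; μ^(3)=-3; μ^(4)=-17; μ^(5)=-31; μ^(6)=-45

((0, 0, 0, 0, 0, 0, 2); (0, 0, 0, 1, 2, 2, 0); (0, 1, 1, 0, 0, 0, 0); (0, 0, 1, 0, 0, 0, 0); (0, 0, 0, 0, 0, 1, 0); (3, 0, 0, 0, 0, 0, 0))


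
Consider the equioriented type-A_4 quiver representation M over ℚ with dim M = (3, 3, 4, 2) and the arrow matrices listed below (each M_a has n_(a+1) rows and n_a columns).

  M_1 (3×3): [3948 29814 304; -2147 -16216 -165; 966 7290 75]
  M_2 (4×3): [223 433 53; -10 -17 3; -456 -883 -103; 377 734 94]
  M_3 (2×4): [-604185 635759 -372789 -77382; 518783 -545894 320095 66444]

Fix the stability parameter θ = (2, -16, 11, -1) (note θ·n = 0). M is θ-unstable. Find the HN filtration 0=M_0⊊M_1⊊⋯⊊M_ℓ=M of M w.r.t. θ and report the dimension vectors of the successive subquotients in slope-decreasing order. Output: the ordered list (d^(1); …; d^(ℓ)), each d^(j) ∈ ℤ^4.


Via rank(M_{q-1}∘⋯∘M_p): M ≅ I[1,2], I[1,4]^2, I[3,3]^2.
μ_θ-semistable layers: μ^(1)=11; μ^(2)=5; μ^(3)=-7

((0, 0, 2, 0); (0, 0, 2, 2); (3, 3, 0, 0))


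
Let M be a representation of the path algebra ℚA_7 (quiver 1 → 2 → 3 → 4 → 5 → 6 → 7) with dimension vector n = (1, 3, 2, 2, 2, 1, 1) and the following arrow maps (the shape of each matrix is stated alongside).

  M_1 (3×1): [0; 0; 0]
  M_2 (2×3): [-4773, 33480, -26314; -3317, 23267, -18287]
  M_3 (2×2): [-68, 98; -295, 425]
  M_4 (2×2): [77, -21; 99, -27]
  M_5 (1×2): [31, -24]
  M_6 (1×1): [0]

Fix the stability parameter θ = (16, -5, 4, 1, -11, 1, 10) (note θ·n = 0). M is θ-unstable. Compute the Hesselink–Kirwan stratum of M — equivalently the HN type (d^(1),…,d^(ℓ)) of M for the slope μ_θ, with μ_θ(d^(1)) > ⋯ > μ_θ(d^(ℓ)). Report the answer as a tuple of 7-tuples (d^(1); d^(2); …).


Interval decomposition of M: I[1,1], I[2,2], I[2,4], I[2,6], I[5,5], I[7,7].
HN type (ℓ=7): μ^(1)=16; μ^(2)=10; μ^(3)=5/2; μ^(4)=1; μ^(5)=-2; μ^(6)=-5; μ^(7)=-11

((1, 0, 0, 0, 0, 0, 0); (0, 0, 0, 0, 0, 0, 1); (0, 0, 1, 1, 0, 0, 0); (0, 0, 0, 0, 0, 1, 0); (0, 0, 1, 1, 1, 0, 0); (0, 3, 0, 0, 0, 0, 0); (0, 0, 0, 0, 1, 0, 0))


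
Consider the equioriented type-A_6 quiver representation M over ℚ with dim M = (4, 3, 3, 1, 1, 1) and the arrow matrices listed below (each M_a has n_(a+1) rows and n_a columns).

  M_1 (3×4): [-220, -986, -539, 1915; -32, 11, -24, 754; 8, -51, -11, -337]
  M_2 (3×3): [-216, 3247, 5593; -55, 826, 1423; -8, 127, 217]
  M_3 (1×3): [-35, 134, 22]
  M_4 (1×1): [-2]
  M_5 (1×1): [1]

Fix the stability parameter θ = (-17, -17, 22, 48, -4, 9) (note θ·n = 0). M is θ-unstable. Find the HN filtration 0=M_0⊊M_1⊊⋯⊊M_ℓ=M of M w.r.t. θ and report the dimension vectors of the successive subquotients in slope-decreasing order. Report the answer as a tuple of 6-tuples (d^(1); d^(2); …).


Via rank(M_{q-1}∘⋯∘M_p): M ≅ I[1,1], I[1,2], I[1,3], I[1,6], I[3,3].
μ_θ-semistable layers: μ^(1)=22; μ^(2)=75/4; μ^(3)=-17

((0, 0, 2, 0, 0, 0); (0, 0, 1, 1, 1, 1); (4, 3, 0, 0, 0, 0))


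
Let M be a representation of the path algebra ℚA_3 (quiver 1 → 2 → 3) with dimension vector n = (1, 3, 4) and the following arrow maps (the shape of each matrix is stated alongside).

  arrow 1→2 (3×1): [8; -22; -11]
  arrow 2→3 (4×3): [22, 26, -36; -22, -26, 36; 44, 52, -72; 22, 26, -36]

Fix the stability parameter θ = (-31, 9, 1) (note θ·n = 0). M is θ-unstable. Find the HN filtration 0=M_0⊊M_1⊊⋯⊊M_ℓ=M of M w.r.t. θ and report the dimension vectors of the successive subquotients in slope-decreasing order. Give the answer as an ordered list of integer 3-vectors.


Interval decomposition of M: I[1,2], I[2,2], I[2,3], I[3,3]^3.
HN type (ℓ=4): μ^(1)=9; μ^(2)=5; μ^(3)=1; μ^(4)=-31

((0, 2, 0); (0, 1, 1); (0, 0, 3); (1, 0, 0))


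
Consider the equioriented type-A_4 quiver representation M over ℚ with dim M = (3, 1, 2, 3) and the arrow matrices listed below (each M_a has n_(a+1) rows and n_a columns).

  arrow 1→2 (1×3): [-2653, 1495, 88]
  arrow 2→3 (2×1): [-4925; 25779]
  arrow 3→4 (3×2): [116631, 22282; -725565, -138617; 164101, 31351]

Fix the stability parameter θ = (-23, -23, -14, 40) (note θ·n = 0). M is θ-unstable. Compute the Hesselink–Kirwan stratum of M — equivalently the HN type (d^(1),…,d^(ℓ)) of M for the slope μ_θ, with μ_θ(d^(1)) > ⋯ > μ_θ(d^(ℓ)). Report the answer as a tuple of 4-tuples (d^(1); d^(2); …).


Barcode: M ≅ I[1,1]^2, I[1,4], I[3,4], I[4,4]. HN layers by μ_θ (3 steps, strictly decreasing):
  μ^(1)=40; μ^(2)=-14; μ^(3)=-23

((0, 0, 0, 3); (0, 0, 2, 0); (3, 1, 0, 0))


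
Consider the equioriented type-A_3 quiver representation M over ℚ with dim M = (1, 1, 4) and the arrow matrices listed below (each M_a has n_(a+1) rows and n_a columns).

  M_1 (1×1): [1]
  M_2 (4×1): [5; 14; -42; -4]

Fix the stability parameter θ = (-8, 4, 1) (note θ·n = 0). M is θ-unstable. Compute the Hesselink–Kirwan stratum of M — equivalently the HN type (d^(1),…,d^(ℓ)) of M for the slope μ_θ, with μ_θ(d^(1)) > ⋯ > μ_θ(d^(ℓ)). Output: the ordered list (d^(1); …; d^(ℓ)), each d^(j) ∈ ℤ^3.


Interval decomposition of M: I[1,3], I[3,3]^3.
HN type (ℓ=3): μ^(1)=5/2; μ^(2)=1; μ^(3)=-8

((0, 1, 1); (0, 0, 3); (1, 0, 0))


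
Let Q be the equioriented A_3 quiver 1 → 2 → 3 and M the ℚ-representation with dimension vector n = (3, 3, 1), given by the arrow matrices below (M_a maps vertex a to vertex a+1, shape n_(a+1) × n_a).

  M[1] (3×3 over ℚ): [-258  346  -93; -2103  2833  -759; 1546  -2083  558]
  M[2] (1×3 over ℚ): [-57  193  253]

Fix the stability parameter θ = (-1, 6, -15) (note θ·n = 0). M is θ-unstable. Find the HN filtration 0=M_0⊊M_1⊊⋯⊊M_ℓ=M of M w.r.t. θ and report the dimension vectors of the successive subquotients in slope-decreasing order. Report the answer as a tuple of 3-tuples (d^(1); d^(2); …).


Via rank(M_{q-1}∘⋯∘M_p): M ≅ I[1,2]^2, I[1,3].
μ_θ-semistable layers: μ^(1)=6; μ^(2)=-1; μ^(3)=-10/3

((0, 2, 0); (2, 0, 0); (1, 1, 1))


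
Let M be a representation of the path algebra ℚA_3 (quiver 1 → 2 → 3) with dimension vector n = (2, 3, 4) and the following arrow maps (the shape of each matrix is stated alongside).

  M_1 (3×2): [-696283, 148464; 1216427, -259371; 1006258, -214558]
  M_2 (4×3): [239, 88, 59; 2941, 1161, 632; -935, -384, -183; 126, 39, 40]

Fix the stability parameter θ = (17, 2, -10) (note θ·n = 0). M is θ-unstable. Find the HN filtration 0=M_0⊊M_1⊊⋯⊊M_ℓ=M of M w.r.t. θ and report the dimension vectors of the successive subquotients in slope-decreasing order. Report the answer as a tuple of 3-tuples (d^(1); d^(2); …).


Via rank(M_{q-1}∘⋯∘M_p): M ≅ I[1,3]^2, I[2,3], I[3,3].
μ_θ-semistable layers: μ^(1)=3; μ^(2)=-4; μ^(3)=-10

((2, 2, 2); (0, 1, 1); (0, 0, 1))


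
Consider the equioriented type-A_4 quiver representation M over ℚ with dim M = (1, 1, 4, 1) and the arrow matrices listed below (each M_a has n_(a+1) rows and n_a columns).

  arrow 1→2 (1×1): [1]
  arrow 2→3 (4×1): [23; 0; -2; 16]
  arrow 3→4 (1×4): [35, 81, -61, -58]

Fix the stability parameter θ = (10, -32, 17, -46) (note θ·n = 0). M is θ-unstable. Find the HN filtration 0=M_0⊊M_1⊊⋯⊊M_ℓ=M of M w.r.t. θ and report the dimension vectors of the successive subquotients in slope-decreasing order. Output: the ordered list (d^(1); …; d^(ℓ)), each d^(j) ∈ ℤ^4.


Interval decomposition of M: I[1,4], I[3,3]^3.
HN type (ℓ=2): μ^(1)=17; μ^(2)=-51/4

((0, 0, 3, 0); (1, 1, 1, 1))


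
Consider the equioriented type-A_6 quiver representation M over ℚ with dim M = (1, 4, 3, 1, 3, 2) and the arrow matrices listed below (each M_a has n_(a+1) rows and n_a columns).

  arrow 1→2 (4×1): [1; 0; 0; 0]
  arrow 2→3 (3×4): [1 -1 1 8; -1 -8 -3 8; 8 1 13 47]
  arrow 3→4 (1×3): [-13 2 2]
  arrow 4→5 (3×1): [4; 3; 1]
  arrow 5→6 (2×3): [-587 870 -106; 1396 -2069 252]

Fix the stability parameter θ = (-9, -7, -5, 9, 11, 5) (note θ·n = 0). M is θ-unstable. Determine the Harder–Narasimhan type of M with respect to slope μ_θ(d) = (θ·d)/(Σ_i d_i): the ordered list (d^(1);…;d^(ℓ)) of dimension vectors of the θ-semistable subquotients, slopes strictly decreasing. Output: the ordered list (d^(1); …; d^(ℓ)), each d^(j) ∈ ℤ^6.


Barcode: M ≅ I[1,6], I[2,2], I[2,3]^2, I[5,5], I[5,6]. HN layers by μ_θ (6 steps, strictly decreasing):
  μ^(1)=11; μ^(2)=25/3; μ^(3)=8; μ^(4)=-5; μ^(5)=-7; μ^(6)=-9

((0, 0, 0, 0, 1, 0); (0, 0, 0, 1, 1, 1); (0, 0, 0, 0, 1, 1); (0, 0, 3, 0, 0, 0); (0, 4, 0, 0, 0, 0); (1, 0, 0, 0, 0, 0))


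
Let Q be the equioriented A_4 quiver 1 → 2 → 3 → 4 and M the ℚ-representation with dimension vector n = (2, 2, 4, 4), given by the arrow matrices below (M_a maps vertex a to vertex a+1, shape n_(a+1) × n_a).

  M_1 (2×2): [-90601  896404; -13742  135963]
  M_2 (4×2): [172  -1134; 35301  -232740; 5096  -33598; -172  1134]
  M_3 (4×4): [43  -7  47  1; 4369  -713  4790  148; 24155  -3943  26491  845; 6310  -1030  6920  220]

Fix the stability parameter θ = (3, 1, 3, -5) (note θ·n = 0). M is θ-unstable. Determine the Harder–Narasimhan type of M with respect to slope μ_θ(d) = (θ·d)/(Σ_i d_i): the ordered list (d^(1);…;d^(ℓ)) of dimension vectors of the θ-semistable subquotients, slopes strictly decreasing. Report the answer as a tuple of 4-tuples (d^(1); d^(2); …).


Interval decomposition of M: I[1,3], I[1,4], I[3,3], I[3,4], I[4,4]^2.
HN type (ℓ=5): μ^(1)=3; μ^(2)=2; μ^(3)=1/2; μ^(4)=-1; μ^(5)=-5

((0, 0, 2, 0); (1, 1, 0, 0); (1, 1, 1, 1); (0, 0, 1, 1); (0, 0, 0, 2))


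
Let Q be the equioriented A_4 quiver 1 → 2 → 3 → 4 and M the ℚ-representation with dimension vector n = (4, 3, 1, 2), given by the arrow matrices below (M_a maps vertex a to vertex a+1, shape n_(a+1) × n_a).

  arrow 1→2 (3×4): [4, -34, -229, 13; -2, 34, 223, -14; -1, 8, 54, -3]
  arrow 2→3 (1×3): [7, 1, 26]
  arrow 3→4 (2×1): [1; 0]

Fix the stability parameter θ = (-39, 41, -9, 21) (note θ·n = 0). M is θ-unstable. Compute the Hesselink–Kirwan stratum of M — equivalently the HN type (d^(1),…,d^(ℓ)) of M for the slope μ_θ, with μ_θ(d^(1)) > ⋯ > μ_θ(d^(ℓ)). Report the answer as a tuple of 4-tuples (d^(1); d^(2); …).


Via rank(M_{q-1}∘⋯∘M_p): M ≅ I[1,1], I[1,2]^2, I[1,4], I[4,4].
μ_θ-semistable layers: μ^(1)=41; μ^(2)=21; μ^(3)=16; μ^(4)=-39

((0, 2, 0, 0); (0, 0, 0, 2); (0, 1, 1, 0); (4, 0, 0, 0))


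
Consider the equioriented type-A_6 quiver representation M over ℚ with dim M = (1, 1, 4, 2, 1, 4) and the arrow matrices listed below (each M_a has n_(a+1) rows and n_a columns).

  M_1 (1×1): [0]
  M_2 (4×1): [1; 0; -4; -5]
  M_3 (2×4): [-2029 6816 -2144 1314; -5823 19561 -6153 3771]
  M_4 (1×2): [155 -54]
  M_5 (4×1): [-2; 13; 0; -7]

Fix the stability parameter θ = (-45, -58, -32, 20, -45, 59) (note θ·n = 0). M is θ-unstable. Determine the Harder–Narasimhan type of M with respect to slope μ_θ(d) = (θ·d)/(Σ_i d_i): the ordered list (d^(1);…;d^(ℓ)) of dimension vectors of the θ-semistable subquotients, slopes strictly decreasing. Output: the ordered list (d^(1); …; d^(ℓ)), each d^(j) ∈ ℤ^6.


Barcode: M ≅ I[1,1], I[2,6], I[3,3]^2, I[3,4], I[6,6]^3. HN layers by μ_θ (6 steps, strictly decreasing):
  μ^(1)=59; μ^(2)=20; μ^(3)=-25/2; μ^(4)=-32; μ^(5)=-45; μ^(6)=-58

((0, 0, 0, 0, 0, 4); (0, 0, 0, 1, 0, 0); (0, 0, 0, 1, 1, 0); (0, 0, 4, 0, 0, 0); (1, 0, 0, 0, 0, 0); (0, 1, 0, 0, 0, 0))


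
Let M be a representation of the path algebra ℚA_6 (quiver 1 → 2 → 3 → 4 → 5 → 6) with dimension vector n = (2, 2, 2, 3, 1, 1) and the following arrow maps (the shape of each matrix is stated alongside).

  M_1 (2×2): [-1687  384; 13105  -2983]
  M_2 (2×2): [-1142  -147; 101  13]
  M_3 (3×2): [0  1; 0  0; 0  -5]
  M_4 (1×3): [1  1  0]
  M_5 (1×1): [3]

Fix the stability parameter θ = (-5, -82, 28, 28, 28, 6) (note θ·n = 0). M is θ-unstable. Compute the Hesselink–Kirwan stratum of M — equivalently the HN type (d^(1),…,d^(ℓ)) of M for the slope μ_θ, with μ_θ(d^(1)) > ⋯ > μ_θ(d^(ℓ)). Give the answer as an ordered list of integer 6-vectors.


Via rank(M_{q-1}∘⋯∘M_p): M ≅ I[1,3], I[1,6], I[4,4]^2.
μ_θ-semistable layers: μ^(1)=28; μ^(2)=45/2; μ^(3)=-87/2

((0, 0, 1, 2, 0, 0); (0, 0, 1, 1, 1, 1); (2, 2, 0, 0, 0, 0))


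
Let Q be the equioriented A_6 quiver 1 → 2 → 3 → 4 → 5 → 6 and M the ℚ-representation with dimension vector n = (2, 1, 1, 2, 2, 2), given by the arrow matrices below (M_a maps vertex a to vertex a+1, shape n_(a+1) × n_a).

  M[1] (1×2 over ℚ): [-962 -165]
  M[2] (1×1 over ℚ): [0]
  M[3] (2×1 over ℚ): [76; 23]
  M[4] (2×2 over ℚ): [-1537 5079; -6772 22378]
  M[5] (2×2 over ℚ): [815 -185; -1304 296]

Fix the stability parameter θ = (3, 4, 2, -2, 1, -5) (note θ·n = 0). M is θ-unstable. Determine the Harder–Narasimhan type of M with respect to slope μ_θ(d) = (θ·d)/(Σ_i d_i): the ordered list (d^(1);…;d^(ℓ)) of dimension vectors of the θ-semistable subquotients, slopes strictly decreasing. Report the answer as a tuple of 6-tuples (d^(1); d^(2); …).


Interval decomposition of M: I[1,1], I[1,2], I[3,6], I[4,5], I[6,6].
HN type (ℓ=6): μ^(1)=4; μ^(2)=3; μ^(3)=1; μ^(4)=-1; μ^(5)=-2; μ^(6)=-5

((0, 1, 0, 0, 0, 0); (2, 0, 0, 0, 0, 0); (0, 0, 0, 0, 1, 0); (0, 0, 1, 1, 1, 1); (0, 0, 0, 1, 0, 0); (0, 0, 0, 0, 0, 1))


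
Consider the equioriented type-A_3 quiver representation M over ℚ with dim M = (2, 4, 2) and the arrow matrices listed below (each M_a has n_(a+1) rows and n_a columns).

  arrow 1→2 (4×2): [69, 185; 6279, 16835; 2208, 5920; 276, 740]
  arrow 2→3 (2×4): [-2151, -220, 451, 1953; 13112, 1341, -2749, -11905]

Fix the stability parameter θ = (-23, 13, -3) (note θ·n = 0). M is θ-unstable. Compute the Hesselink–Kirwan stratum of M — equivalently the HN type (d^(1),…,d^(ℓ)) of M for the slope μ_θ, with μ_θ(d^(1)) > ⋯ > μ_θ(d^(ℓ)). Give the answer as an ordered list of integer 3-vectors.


Barcode: M ≅ I[1,1], I[1,3], I[2,2]^2, I[2,3]. HN layers by μ_θ (3 steps, strictly decreasing):
  μ^(1)=13; μ^(2)=5; μ^(3)=-23

((0, 2, 0); (0, 2, 2); (2, 0, 0))


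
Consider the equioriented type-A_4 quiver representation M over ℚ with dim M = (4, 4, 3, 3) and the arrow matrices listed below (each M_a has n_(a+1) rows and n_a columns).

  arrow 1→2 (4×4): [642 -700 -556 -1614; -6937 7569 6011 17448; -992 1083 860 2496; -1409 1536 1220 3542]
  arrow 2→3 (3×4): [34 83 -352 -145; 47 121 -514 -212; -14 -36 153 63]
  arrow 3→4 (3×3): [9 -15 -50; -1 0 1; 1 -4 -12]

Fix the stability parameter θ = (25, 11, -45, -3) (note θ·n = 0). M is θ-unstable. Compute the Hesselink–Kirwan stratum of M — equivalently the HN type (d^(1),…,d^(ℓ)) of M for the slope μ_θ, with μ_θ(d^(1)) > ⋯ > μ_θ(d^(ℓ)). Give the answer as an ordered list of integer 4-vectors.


Via rank(M_{q-1}∘⋯∘M_p): M ≅ I[1,2], I[1,4]^3.
μ_θ-semistable layers: μ^(1)=18; μ^(2)=-3

((1, 1, 0, 0); (3, 3, 3, 3))


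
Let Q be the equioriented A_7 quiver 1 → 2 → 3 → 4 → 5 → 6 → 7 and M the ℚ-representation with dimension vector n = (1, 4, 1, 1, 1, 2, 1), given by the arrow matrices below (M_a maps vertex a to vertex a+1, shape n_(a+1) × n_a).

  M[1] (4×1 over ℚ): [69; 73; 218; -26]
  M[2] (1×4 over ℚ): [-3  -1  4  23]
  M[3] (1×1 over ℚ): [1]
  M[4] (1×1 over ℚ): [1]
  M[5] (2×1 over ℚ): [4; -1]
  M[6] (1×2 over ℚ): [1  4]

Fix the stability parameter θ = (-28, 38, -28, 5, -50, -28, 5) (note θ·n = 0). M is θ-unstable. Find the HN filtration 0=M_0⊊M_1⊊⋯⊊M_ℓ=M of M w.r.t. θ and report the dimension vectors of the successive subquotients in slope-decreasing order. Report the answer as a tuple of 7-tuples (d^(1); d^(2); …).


Interval decomposition of M: I[1,6], I[2,2]^3, I[6,7].
HN type (ℓ=4): μ^(1)=38; μ^(2)=5; μ^(3)=-63/5; μ^(4)=-28

((0, 3, 0, 0, 0, 0, 0); (0, 0, 0, 0, 0, 0, 1); (0, 1, 1, 1, 1, 1, 0); (1, 0, 0, 0, 0, 1, 0))


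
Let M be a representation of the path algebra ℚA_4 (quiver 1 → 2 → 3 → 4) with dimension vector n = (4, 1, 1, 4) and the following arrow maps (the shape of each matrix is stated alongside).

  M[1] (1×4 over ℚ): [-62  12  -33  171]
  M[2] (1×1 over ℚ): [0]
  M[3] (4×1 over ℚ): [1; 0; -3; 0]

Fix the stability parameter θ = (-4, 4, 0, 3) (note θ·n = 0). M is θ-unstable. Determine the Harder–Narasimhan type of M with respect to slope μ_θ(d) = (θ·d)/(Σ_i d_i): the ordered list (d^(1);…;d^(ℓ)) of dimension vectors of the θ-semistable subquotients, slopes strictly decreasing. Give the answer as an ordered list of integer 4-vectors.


Via rank(M_{q-1}∘⋯∘M_p): M ≅ I[1,1]^3, I[1,2], I[3,4], I[4,4]^3.
μ_θ-semistable layers: μ^(1)=4; μ^(2)=3; μ^(3)=0; μ^(4)=-4

((0, 1, 0, 0); (0, 0, 0, 4); (0, 0, 1, 0); (4, 0, 0, 0))


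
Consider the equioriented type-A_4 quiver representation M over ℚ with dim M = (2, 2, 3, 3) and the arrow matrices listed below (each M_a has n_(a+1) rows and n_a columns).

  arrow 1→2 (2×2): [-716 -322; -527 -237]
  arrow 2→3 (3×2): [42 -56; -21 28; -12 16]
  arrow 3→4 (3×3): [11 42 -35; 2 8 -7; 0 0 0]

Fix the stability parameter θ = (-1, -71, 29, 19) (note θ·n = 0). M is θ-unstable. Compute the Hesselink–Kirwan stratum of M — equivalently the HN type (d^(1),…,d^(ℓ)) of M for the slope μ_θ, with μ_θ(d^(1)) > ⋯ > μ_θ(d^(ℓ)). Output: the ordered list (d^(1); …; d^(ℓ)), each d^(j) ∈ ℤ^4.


Interval decomposition of M: I[1,2], I[1,3], I[3,4]^2, I[4,4].
HN type (ℓ=4): μ^(1)=29; μ^(2)=24; μ^(3)=19; μ^(4)=-36

((0, 0, 1, 0); (0, 0, 2, 2); (0, 0, 0, 1); (2, 2, 0, 0))
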